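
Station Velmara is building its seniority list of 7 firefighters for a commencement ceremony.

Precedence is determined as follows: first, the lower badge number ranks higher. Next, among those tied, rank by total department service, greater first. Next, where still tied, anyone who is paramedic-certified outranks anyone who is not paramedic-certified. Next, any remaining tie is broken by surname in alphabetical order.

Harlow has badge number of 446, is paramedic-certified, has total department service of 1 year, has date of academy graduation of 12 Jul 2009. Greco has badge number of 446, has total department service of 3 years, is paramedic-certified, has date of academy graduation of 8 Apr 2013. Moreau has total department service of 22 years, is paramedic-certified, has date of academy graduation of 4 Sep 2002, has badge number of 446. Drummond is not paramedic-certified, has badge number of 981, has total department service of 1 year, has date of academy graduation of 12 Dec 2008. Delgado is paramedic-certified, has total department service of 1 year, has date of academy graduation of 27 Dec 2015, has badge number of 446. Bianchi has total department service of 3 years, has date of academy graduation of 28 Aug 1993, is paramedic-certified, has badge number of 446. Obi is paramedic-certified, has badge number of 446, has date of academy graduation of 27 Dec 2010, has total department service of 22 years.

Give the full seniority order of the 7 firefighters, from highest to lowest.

By badge number (lower first): Moreau, Obi, Bianchi, Greco, Delgado and Harlow (each 446); then Drummond (981).
Among Moreau, Obi, Bianchi, Greco, Delgado and Harlow, by total department service (higher first): Moreau and Obi (22 years) before Bianchi and Greco (3 years) before Delgado and Harlow (1 year).
Moreau and Obi are each paramedic-certified, so the next rule applies.
Among Moreau and Obi, alphabetically by surname: Moreau before Obi.
Bianchi and Greco are each paramedic-certified, so the next rule applies.
Among Bianchi and Greco, alphabetically by surname: Bianchi before Greco.
Delgado and Harlow are each paramedic-certified, so the next rule applies.
Among Delgado and Harlow, alphabetically by surname: Delgado before Harlow.
Full order: Moreau, Obi, Bianchi, Greco, Delgado, Harlow, Drummond.

Moreau, Obi, Bianchi, Greco, Delgado, Harlow, Drummond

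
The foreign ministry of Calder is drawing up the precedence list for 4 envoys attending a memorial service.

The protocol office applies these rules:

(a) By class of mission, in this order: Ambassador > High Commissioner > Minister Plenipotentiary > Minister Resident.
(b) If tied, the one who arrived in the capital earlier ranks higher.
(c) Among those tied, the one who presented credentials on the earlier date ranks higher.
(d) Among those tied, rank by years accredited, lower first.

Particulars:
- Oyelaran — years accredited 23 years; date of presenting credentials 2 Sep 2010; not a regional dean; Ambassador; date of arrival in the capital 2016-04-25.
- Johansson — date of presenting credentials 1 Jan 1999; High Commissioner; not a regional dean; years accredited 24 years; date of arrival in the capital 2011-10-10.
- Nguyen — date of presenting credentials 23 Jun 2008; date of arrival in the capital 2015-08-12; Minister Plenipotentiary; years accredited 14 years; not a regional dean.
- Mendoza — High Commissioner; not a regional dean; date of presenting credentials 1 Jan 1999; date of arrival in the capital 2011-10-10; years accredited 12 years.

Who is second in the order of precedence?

Mendoza

By class of mission: Oyelaran (Ambassador); then Mendoza and Johansson (High Commissioner); then Nguyen (Minister Plenipotentiary).
Mendoza and Johansson both have date of arrival in the capital 2011-10-10, so the next rule applies.
Mendoza and Johansson both have date of presenting credentials 1 Jan 1999, so the next rule applies.
Among Mendoza and Johansson, by years accredited (lower first): Mendoza (12 years) before Johansson (24 years).
Order: Oyelaran, Mendoza, Johansson, Nguyen.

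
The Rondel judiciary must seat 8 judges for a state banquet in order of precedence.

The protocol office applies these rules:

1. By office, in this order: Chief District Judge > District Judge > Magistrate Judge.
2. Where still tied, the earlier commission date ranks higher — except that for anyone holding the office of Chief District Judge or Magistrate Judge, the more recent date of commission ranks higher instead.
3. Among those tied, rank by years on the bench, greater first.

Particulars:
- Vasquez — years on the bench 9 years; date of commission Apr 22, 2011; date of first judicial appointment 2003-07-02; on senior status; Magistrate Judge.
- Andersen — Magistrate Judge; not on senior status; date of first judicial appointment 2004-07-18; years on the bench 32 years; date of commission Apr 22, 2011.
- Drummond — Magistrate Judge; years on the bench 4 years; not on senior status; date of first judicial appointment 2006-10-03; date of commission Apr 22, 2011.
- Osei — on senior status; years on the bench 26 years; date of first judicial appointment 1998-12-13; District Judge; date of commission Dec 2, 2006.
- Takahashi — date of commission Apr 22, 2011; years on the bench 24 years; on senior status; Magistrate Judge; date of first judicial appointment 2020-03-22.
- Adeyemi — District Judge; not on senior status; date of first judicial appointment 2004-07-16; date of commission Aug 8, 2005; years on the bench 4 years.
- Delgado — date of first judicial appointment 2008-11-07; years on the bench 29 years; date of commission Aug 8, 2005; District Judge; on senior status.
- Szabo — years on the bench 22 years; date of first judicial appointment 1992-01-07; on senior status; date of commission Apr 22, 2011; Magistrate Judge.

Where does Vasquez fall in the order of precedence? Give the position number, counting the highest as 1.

7

By office: Delgado, Adeyemi and Osei (District Judge); then Andersen, Takahashi, Szabo, Vasquez and Drummond (Magistrate Judge).
Among Delgado, Adeyemi and Osei, by date of commission (earlier first): Delgado and Adeyemi (Aug 8, 2005) before Osei (Dec 2, 2006).
Among Delgado and Adeyemi, by years on the bench (higher first): Delgado (29 years) before Adeyemi (4 years).
Andersen, Takahashi, Szabo, Vasquez and Drummond all have date of commission Apr 22, 2011, so the next rule applies.
Among Andersen, Takahashi, Szabo, Vasquez and Drummond, by years on the bench (higher first): Andersen (32 years) before Takahashi (24 years) before Szabo (22 years) before Vasquez (9 years) before Drummond (4 years).
Order: Delgado, Adeyemi, Osei, Andersen, Takahashi, Szabo, Vasquez, Drummond. So position 7.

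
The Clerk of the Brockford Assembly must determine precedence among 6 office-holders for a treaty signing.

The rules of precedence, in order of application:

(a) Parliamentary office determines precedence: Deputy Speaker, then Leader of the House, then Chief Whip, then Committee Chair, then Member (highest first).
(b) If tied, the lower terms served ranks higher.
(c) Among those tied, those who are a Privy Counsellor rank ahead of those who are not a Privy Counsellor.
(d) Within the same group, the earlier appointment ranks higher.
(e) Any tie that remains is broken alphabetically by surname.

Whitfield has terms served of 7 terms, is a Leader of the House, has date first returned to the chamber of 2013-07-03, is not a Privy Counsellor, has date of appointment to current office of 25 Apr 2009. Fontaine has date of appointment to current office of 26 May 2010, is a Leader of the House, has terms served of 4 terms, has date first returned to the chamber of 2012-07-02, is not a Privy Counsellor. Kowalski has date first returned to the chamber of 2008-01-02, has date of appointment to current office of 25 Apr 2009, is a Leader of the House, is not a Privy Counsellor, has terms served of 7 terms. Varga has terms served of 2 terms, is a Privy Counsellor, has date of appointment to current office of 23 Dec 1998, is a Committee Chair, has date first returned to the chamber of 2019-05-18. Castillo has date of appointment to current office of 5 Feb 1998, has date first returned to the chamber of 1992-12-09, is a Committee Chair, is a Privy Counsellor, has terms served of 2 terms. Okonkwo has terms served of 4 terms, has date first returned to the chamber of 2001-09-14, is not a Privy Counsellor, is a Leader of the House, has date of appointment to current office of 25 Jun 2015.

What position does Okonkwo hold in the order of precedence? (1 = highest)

By parliamentary office: Fontaine, Okonkwo, Kowalski and Whitfield (Leader of the House); then Castillo and Varga (Committee Chair).
Among Fontaine, Okonkwo, Kowalski and Whitfield, by terms served (lower first): Fontaine and Okonkwo (4 terms) before Kowalski and Whitfield (7 terms).
Fontaine and Okonkwo are each not a Privy Counsellor, so the next rule applies.
Among Fontaine and Okonkwo, by date of appointment to current office (earlier first): Fontaine (26 May 2010) before Okonkwo (25 Jun 2015).
Kowalski and Whitfield are each not a Privy Counsellor, so the next rule applies.
Kowalski and Whitfield both have date of appointment to current office 25 Apr 2009, so the next rule applies.
Among Kowalski and Whitfield, alphabetically by surname: Kowalski before Whitfield.
Castillo and Varga both have terms served 2 terms, so the next rule applies.
Castillo and Varga are each a Privy Counsellor, so the next rule applies.
Among Castillo and Varga, by date of appointment to current office (earlier first): Castillo (5 Feb 1998) before Varga (23 Dec 1998).
Order: Fontaine, Okonkwo, Kowalski, Whitfield, Castillo, Varga. So position 2.

2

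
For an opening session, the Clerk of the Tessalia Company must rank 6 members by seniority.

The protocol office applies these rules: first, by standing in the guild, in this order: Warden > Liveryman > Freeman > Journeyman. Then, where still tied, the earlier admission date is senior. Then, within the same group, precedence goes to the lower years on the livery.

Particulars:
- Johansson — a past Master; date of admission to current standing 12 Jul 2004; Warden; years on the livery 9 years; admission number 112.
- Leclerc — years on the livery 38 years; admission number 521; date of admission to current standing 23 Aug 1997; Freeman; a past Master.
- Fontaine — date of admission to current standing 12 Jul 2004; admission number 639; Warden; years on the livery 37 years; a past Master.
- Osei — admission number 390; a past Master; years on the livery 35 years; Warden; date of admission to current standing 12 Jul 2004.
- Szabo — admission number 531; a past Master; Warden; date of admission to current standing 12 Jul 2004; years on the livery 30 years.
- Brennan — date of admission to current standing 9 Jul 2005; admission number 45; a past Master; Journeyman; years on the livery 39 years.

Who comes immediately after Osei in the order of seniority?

By standing in the guild: Johansson, Szabo, Osei and Fontaine (Warden); then Leclerc (Freeman); then Brennan (Journeyman).
Johansson, Szabo, Osei and Fontaine all have date of admission to current standing 12 Jul 2004, so the next rule applies.
Among Johansson, Szabo, Osei and Fontaine, by years on the livery (lower first): Johansson (9 years) before Szabo (30 years) before Osei (35 years) before Fontaine (37 years).
Order: Johansson, Szabo, Osei, Fontaine, Leclerc, Brennan.

Fontaine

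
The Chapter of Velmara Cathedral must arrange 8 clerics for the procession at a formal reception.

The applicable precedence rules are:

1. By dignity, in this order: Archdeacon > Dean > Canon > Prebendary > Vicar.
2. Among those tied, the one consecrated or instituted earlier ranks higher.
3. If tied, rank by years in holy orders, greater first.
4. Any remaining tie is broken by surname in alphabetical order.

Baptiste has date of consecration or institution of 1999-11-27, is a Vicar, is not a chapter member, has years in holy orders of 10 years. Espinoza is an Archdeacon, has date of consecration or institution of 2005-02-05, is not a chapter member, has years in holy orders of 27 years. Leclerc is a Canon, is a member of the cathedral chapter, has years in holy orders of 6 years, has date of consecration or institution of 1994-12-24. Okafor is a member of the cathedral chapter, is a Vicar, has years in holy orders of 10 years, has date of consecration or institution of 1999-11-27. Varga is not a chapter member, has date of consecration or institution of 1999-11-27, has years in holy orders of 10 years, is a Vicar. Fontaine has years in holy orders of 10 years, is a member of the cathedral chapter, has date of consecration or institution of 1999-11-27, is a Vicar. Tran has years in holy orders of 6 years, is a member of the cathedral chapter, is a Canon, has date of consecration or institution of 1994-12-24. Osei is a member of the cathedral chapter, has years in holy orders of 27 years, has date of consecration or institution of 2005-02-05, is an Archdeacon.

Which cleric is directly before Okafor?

By dignity: Espinoza and Osei (Archdeacon); then Leclerc and Tran (Canon); then Baptiste, Fontaine, Okafor and Varga (Vicar).
Espinoza and Osei both have date of consecration or institution 2005-02-05, so the next rule applies.
Espinoza and Osei both have years in holy orders 27 years, so the next rule applies.
Among Espinoza and Osei, alphabetically by surname: Espinoza before Osei.
Leclerc and Tran both have date of consecration or institution 1994-12-24, so the next rule applies.
Leclerc and Tran both have years in holy orders 6 years, so the next rule applies.
Among Leclerc and Tran, alphabetically by surname: Leclerc before Tran.
Baptiste, Fontaine, Okafor and Varga all have date of consecration or institution 1999-11-27, so the next rule applies.
Baptiste, Fontaine, Okafor and Varga all have years in holy orders 10 years, so the next rule applies.
Among Baptiste, Fontaine, Okafor and Varga, alphabetically by surname: Baptiste before Fontaine before Okafor before Varga.
Order: Espinoza, Osei, Leclerc, Tran, Baptiste, Fontaine, Okafor, Varga.

Fontaine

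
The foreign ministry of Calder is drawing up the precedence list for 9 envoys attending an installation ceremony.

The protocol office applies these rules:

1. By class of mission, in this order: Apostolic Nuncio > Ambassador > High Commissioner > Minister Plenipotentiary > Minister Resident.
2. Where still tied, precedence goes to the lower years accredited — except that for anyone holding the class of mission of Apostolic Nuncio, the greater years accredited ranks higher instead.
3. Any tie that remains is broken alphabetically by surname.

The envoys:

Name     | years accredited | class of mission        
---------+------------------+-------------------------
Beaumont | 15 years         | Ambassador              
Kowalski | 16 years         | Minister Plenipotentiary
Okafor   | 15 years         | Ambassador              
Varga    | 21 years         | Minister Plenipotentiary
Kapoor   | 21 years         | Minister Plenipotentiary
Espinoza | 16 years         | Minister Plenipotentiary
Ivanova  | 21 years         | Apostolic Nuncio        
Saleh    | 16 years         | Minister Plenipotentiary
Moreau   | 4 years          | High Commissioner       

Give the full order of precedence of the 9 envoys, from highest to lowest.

By class of mission: Ivanova (Apostolic Nuncio); then Beaumont and Okafor (Ambassador); then Moreau (High Commissioner); then Espinoza, Kowalski, Saleh, Kapoor and Varga (Minister Plenipotentiary).
Beaumont and Okafor both have years accredited 15 years, so the next rule applies.
Among Beaumont and Okafor, alphabetically by surname: Beaumont before Okafor.
Among Espinoza, Kowalski, Saleh, Kapoor and Varga, by years accredited (lower first): Espinoza, Kowalski and Saleh (16 years) before Kapoor and Varga (21 years).
Among Espinoza, Kowalski and Saleh, alphabetically by surname: Espinoza before Kowalski before Saleh.
Among Kapoor and Varga, alphabetically by surname: Kapoor before Varga.
Full order: Ivanova, Beaumont, Okafor, Moreau, Espinoza, Kowalski, Saleh, Kapoor, Varga.

Ivanova, Beaumont, Okafor, Moreau, Espinoza, Kowalski, Saleh, Kapoor, Varga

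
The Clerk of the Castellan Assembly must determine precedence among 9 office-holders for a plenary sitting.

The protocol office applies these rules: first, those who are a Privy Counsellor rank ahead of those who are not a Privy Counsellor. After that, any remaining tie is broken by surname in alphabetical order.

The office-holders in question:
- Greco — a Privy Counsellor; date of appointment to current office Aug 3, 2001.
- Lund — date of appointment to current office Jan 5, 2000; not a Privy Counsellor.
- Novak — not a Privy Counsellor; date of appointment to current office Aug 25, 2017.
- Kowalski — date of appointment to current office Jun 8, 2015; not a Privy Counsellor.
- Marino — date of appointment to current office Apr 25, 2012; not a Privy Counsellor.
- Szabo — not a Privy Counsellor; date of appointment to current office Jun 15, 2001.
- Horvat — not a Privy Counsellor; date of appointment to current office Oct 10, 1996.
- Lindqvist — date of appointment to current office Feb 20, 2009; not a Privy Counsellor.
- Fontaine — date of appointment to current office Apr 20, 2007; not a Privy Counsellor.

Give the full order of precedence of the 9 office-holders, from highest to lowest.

Greco, Fontaine, Horvat, Kowalski, Lindqvist, Lund, Marino, Novak, Szabo

By the first rule: Greco (a Privy Counsellor); then Fontaine, Horvat, Kowalski, Lindqvist, Lund, Marino, Novak and Szabo (each not a Privy Counsellor).
Among Fontaine, Horvat, Kowalski, Lindqvist, Lund, Marino, Novak and Szabo, alphabetically by surname: Fontaine before Horvat before Kowalski before Lindqvist before Lund before Marino before Novak before Szabo.
Full order: Greco, Fontaine, Horvat, Kowalski, Lindqvist, Lund, Marino, Novak, Szabo.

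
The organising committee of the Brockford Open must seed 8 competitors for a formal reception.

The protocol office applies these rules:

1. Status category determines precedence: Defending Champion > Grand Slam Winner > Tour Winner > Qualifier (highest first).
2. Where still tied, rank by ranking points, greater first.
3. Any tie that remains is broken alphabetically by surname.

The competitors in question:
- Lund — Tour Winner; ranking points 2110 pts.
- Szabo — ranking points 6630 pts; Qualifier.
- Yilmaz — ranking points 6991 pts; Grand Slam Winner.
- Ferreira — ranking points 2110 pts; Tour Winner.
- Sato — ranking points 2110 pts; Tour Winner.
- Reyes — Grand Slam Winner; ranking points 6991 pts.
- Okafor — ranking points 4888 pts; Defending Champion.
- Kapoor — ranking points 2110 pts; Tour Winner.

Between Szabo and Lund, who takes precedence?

Lund

By status category: Okafor (Defending Champion); then Reyes and Yilmaz (Grand Slam Winner); then Ferreira, Kapoor, Lund and Sato (Tour Winner); then Szabo (Qualifier).
Reyes and Yilmaz both have ranking points 6991 pts, so the next rule applies.
Among Reyes and Yilmaz, alphabetically by surname: Reyes before Yilmaz.
Ferreira, Kapoor, Lund and Sato all have ranking points 2110 pts, so the next rule applies.
Among Ferreira, Kapoor, Lund and Sato, alphabetically by surname: Ferreira before Kapoor before Lund before Sato.
So Lund takes precedence.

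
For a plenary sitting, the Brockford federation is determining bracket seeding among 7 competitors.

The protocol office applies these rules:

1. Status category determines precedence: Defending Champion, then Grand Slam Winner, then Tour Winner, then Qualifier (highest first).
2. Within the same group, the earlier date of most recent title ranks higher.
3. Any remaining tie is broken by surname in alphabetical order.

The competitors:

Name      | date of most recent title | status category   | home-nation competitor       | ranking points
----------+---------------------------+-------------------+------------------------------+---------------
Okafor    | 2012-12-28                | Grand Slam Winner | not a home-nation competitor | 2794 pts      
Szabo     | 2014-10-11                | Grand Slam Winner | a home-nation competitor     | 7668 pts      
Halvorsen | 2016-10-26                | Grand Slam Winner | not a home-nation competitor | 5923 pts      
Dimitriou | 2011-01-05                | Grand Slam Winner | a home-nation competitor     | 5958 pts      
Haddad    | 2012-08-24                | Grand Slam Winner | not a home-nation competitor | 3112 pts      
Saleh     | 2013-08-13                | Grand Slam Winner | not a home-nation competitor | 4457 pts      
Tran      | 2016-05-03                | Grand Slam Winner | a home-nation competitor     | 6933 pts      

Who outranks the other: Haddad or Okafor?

By status category: Dimitriou, Haddad, Okafor, Saleh, Szabo, Tran and Halvorsen (Grand Slam Winner).
Among Dimitriou, Haddad, Okafor, Saleh, Szabo, Tran and Halvorsen, by date of most recent title (earlier first): Dimitriou (2011-01-05) before Haddad (2012-08-24) before Okafor (2012-12-28) before Saleh (2013-08-13) before Szabo (2014-10-11) before Tran (2016-05-03) before Halvorsen (2016-10-26).
So Haddad takes precedence.

Haddad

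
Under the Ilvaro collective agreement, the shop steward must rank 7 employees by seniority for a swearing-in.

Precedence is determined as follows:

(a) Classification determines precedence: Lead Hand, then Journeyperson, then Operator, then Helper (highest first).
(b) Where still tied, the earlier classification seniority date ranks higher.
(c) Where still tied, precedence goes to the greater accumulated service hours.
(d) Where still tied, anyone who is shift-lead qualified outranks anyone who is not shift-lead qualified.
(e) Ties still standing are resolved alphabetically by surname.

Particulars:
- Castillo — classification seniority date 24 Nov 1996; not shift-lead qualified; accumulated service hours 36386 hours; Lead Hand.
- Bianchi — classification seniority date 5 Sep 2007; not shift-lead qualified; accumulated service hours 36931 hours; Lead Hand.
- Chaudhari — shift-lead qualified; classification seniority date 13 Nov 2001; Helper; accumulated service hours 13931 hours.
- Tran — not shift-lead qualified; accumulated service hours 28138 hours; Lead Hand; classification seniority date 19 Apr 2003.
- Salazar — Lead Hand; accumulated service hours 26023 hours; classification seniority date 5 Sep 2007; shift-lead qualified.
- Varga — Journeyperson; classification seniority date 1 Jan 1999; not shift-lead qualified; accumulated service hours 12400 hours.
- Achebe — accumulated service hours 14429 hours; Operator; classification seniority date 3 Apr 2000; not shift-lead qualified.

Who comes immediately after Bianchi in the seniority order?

Salazar

By classification: Castillo, Tran, Bianchi and Salazar (Lead Hand); then Varga (Journeyperson); then Achebe (Operator); then Chaudhari (Helper).
Among Castillo, Tran, Bianchi and Salazar, by classification seniority date (earlier first): Castillo (24 Nov 1996) before Tran (19 Apr 2003) before Bianchi and Salazar (5 Sep 2007).
Among Bianchi and Salazar, by accumulated service hours (higher first): Bianchi (36931 hours) before Salazar (26023 hours).
Order: Castillo, Tran, Bianchi, Salazar, Varga, Achebe, Chaudhari.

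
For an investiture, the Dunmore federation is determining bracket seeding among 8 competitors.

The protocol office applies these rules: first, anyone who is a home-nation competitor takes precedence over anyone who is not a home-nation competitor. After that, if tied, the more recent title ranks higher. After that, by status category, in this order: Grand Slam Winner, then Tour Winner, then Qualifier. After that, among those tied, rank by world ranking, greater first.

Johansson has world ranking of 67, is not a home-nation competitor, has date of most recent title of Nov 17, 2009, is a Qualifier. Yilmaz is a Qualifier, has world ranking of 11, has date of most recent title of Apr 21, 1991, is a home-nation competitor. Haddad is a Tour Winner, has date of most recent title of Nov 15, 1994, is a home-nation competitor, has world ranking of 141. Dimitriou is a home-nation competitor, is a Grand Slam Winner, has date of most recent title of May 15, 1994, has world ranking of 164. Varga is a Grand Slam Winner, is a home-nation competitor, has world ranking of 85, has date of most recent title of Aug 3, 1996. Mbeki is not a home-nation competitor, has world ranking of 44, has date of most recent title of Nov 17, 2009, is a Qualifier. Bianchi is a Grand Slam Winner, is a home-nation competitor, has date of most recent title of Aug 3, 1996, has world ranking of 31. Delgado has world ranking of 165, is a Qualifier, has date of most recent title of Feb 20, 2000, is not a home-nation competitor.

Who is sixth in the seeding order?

Johansson

By the first rule: Varga, Bianchi, Haddad, Dimitriou and Yilmaz (each a home-nation competitor); then Johansson, Mbeki and Delgado (each not a home-nation competitor).
Among Varga, Bianchi, Haddad, Dimitriou and Yilmaz, by date of most recent title (later first): Varga and Bianchi (Aug 3, 1996) before Haddad (Nov 15, 1994) before Dimitriou (May 15, 1994) before Yilmaz (Apr 21, 1991).
Varga and Bianchi are each Grand Slam Winner, so the next rule applies.
Among Varga and Bianchi, by world ranking (higher first): Varga (85) before Bianchi (31).
Among Johansson, Mbeki and Delgado, by date of most recent title (later first): Johansson and Mbeki (Nov 17, 2009) before Delgado (Feb 20, 2000).
Johansson and Mbeki are each Qualifier, so the next rule applies.
Among Johansson and Mbeki, by world ranking (higher first): Johansson (67) before Mbeki (44).
Order: Varga, Bianchi, Haddad, Dimitriou, Yilmaz, Johansson, Mbeki, Delgado.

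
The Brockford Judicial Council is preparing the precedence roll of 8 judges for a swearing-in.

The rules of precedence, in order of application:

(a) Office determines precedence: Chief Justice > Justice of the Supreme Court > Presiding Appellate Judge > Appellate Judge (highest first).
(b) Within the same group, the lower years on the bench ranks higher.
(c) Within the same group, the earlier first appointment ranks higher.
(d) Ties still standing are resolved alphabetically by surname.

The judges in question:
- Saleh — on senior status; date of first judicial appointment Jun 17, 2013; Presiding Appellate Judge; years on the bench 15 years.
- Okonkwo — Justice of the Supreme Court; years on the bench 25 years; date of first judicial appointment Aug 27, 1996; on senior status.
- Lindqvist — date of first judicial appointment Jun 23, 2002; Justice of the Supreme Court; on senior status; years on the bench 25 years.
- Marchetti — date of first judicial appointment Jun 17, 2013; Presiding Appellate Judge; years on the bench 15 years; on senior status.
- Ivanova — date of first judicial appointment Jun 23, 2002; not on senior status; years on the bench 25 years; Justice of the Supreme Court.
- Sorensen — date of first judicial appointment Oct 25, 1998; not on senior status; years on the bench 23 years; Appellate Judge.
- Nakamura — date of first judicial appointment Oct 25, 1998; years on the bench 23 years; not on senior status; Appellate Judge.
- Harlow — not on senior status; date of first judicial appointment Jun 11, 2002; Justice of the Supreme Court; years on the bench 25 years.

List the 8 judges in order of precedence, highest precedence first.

By office: Okonkwo, Harlow, Ivanova and Lindqvist (Justice of the Supreme Court); then Marchetti and Saleh (Presiding Appellate Judge); then Nakamura and Sorensen (Appellate Judge).
Okonkwo, Harlow, Ivanova and Lindqvist all have years on the bench 25 years, so the next rule applies.
Among Okonkwo, Harlow, Ivanova and Lindqvist, by date of first judicial appointment (earlier first): Okonkwo (Aug 27, 1996) before Harlow (Jun 11, 2002) before Ivanova and Lindqvist (Jun 23, 2002).
Among Ivanova and Lindqvist, alphabetically by surname: Ivanova before Lindqvist.
Marchetti and Saleh both have years on the bench 15 years, so the next rule applies.
Marchetti and Saleh both have date of first judicial appointment Jun 17, 2013, so the next rule applies.
Among Marchetti and Saleh, alphabetically by surname: Marchetti before Saleh.
Nakamura and Sorensen both have years on the bench 23 years, so the next rule applies.
Nakamura and Sorensen both have date of first judicial appointment Oct 25, 1998, so the next rule applies.
Among Nakamura and Sorensen, alphabetically by surname: Nakamura before Sorensen.
Full order: Okonkwo, Harlow, Ivanova, Lindqvist, Marchetti, Saleh, Nakamura, Sorensen.

Okonkwo, Harlow, Ivanova, Lindqvist, Marchetti, Saleh, Nakamura, Sorensen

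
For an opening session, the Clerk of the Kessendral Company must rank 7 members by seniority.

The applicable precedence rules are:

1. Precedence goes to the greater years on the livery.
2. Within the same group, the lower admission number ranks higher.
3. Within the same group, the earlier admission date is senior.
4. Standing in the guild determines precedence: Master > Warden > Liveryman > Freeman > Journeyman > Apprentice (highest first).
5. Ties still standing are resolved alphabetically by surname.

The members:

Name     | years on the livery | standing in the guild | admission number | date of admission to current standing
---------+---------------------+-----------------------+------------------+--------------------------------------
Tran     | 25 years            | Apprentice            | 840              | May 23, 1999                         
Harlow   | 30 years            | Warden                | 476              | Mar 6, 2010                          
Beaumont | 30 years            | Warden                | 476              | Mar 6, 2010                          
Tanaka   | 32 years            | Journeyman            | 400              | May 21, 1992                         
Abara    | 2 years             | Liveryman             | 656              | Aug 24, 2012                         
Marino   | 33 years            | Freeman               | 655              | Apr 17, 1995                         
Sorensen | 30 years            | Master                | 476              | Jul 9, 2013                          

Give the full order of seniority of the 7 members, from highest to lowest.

By years on the livery (higher first): Marino (33 years); then Tanaka (32 years); then Beaumont, Harlow and Sorensen (each 30 years); then Tran (25 years); then Abara (2 years).
Beaumont, Harlow and Sorensen all have admission number 476, so the next rule applies.
Among Beaumont, Harlow and Sorensen, by date of admission to current standing (earlier first): Beaumont and Harlow (Mar 6, 2010) before Sorensen (Jul 9, 2013).
Beaumont and Harlow are each Warden, so the next rule applies.
Among Beaumont and Harlow, alphabetically by surname: Beaumont before Harlow.
Full order: Marino, Tanaka, Beaumont, Harlow, Sorensen, Tran, Abara.

Marino, Tanaka, Beaumont, Harlow, Sorensen, Tran, Abara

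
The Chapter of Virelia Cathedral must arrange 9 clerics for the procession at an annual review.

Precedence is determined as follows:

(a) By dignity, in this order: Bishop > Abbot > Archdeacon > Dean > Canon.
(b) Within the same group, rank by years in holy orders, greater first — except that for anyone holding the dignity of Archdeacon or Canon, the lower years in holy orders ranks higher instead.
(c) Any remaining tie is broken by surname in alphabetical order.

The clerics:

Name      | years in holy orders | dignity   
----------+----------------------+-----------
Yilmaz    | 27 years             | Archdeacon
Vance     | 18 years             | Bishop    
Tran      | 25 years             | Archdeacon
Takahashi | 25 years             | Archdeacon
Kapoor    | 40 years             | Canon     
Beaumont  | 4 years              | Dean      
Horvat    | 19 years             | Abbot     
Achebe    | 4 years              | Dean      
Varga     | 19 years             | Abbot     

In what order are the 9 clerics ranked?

Vance, Horvat, Varga, Takahashi, Tran, Yilmaz, Achebe, Beaumont, Kapoor

By dignity: Vance (Bishop); then Horvat and Varga (Abbot); then Takahashi, Tran and Yilmaz (Archdeacon); then Achebe and Beaumont (Dean); then Kapoor (Canon).
Horvat and Varga both have years in holy orders 19 years, so the next rule applies.
Among Horvat and Varga, alphabetically by surname: Horvat before Varga.
Among Takahashi, Tran and Yilmaz, by years in holy orders (lower first) (reversed rule for this group): Takahashi and Tran (25 years) before Yilmaz (27 years).
Among Takahashi and Tran, alphabetically by surname: Takahashi before Tran.
Achebe and Beaumont both have years in holy orders 4 years, so the next rule applies.
Among Achebe and Beaumont, alphabetically by surname: Achebe before Beaumont.
Full order: Vance, Horvat, Varga, Takahashi, Tran, Yilmaz, Achebe, Beaumont, Kapoor.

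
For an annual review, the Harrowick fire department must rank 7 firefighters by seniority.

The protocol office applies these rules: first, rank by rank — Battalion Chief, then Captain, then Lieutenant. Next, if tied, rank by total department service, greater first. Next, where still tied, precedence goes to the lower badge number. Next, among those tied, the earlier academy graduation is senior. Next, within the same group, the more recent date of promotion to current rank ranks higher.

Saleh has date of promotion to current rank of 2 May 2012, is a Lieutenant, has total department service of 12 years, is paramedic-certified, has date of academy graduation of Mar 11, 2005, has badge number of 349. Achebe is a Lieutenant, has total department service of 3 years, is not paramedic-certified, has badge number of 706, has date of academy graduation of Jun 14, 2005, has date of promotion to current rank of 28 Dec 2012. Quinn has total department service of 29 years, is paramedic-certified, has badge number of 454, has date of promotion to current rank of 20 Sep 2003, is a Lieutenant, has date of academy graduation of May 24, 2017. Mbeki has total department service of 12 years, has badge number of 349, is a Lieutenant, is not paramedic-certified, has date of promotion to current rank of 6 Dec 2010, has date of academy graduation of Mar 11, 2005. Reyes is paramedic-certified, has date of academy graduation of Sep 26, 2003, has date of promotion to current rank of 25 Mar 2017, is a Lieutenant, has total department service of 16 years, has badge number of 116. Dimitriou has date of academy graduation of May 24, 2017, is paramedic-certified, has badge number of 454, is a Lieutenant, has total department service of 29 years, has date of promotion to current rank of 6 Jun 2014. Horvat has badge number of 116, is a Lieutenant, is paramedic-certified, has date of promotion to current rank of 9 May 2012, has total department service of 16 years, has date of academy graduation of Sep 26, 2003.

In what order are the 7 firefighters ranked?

By rank: Dimitriou, Quinn, Reyes, Horvat, Saleh, Mbeki and Achebe (Lieutenant).
Among Dimitriou, Quinn, Reyes, Horvat, Saleh, Mbeki and Achebe, by total department service (higher first): Dimitriou and Quinn (29 years) before Reyes and Horvat (16 years) before Saleh and Mbeki (12 years) before Achebe (3 years).
Dimitriou and Quinn both have badge number 454, so the next rule applies.
Dimitriou and Quinn both have date of academy graduation May 24, 2017, so the next rule applies.
Among Dimitriou and Quinn, by date of promotion to current rank (later first): Dimitriou (6 Jun 2014) before Quinn (20 Sep 2003).
Reyes and Horvat both have badge number 116, so the next rule applies.
Reyes and Horvat both have date of academy graduation Sep 26, 2003, so the next rule applies.
Among Reyes and Horvat, by date of promotion to current rank (later first): Reyes (25 Mar 2017) before Horvat (9 May 2012).
Saleh and Mbeki both have badge number 349, so the next rule applies.
Saleh and Mbeki both have date of academy graduation Mar 11, 2005, so the next rule applies.
Among Saleh and Mbeki, by date of promotion to current rank (later first): Saleh (2 May 2012) before Mbeki (6 Dec 2010).
Full order: Dimitriou, Quinn, Reyes, Horvat, Saleh, Mbeki, Achebe.

Dimitriou, Quinn, Reyes, Horvat, Saleh, Mbeki, Achebe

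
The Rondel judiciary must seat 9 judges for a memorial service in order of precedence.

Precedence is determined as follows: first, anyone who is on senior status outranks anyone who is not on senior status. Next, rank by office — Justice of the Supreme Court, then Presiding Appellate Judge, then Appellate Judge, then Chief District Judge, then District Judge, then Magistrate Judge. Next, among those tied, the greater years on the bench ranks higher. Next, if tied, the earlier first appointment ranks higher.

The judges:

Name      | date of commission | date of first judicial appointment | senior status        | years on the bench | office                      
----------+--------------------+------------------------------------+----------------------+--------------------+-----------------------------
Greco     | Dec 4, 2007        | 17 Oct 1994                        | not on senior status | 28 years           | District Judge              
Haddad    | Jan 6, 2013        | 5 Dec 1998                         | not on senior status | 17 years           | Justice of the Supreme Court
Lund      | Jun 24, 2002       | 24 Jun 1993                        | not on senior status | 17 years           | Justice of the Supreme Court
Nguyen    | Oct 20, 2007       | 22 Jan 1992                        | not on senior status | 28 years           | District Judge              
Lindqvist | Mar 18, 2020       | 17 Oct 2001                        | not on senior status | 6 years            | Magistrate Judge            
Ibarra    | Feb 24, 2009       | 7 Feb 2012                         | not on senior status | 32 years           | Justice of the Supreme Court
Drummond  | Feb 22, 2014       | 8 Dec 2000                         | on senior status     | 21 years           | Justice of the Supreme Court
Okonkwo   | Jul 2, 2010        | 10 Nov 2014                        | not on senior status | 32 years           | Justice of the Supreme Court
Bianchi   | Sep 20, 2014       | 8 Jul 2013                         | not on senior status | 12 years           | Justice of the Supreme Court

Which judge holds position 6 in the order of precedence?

Bianchi

By the first rule: Drummond (on senior status); then Ibarra, Okonkwo, Lund, Haddad, Bianchi, Nguyen, Greco and Lindqvist (each not on senior status).
Among Ibarra, Okonkwo, Lund, Haddad, Bianchi, Nguyen, Greco and Lindqvist, by office: Ibarra, Okonkwo, Lund, Haddad and Bianchi (Justice of the Supreme Court) before Nguyen and Greco (District Judge) before Lindqvist (Magistrate Judge).
Among Ibarra, Okonkwo, Lund, Haddad and Bianchi, by years on the bench (higher first): Ibarra and Okonkwo (32 years) before Lund and Haddad (17 years) before Bianchi (12 years).
Among Ibarra and Okonkwo, by date of first judicial appointment (earlier first): Ibarra (7 Feb 2012) before Okonkwo (10 Nov 2014).
Among Lund and Haddad, by date of first judicial appointment (earlier first): Lund (24 Jun 1993) before Haddad (5 Dec 1998).
Nguyen and Greco both have years on the bench 28 years, so the next rule applies.
Among Nguyen and Greco, by date of first judicial appointment (earlier first): Nguyen (22 Jan 1992) before Greco (17 Oct 1994).
Order: Drummond, Ibarra, Okonkwo, Lund, Haddad, Bianchi, Nguyen, Greco, Lindqvist.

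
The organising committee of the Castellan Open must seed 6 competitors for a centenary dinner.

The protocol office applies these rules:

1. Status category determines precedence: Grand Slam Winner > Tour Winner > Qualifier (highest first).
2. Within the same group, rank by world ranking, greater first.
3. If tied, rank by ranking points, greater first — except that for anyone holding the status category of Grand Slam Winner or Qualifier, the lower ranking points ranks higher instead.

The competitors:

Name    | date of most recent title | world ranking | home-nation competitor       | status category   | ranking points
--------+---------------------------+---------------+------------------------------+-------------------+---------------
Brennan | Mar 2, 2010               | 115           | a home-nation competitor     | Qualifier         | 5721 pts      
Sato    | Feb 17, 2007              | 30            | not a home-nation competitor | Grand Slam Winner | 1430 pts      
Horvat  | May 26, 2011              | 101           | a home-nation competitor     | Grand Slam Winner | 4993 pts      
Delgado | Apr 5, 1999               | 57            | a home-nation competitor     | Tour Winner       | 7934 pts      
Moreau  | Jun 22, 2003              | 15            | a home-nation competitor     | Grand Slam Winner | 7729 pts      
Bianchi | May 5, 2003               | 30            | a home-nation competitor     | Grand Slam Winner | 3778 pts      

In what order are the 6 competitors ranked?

By status category: Horvat, Sato, Bianchi and Moreau (Grand Slam Winner); then Delgado (Tour Winner); then Brennan (Qualifier).
Among Horvat, Sato, Bianchi and Moreau, by world ranking (higher first): Horvat (101) before Sato and Bianchi (30) before Moreau (15).
Among Sato and Bianchi, by ranking points (lower first) (reversed rule for this group): Sato (1430 pts) before Bianchi (3778 pts).
Full order: Horvat, Sato, Bianchi, Moreau, Delgado, Brennan.

Horvat, Sato, Bianchi, Moreau, Delgado, Brennan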